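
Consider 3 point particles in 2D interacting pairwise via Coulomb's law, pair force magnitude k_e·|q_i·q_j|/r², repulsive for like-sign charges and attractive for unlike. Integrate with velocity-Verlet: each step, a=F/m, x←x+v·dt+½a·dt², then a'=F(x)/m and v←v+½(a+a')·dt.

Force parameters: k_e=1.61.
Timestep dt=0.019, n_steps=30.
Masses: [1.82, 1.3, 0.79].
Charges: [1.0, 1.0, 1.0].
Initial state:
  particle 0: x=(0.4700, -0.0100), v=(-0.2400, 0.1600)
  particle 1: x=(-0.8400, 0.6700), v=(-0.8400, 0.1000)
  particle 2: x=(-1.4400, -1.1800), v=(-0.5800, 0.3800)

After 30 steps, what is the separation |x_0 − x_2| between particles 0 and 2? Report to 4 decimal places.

2.5351

step 0: x0=(0.4700, -0.0100) x1=(-0.8400, 0.6700) x2=(-1.4400, -1.1800)
step 1: x0=(0.4655, -0.0070) x1=(-0.8560, 0.6720) x2=(-1.4511, -1.1729)
step 2: x0=(0.4612, -0.0040) x1=(-0.8722, 0.6742) x2=(-1.4624, -1.1661)
step 3: x0=(0.4571, -0.0010) x1=(-0.8885, 0.6766) x2=(-1.4739, -1.1595)
step 4: x0=(0.4532, 0.0019) x1=(-0.9050, 0.6792) x2=(-1.4856, -1.1532)
step 5: x0=(0.4495, 0.0048) x1=(-0.9216, 0.6821) x2=(-1.4974, -1.1472)
step 6: x0=(0.4459, 0.0077) x1=(-0.9383, 0.6851) x2=(-1.5094, -1.1414)
step 7: x0=(0.4425, 0.0105) x1=(-0.9552, 0.6883) x2=(-1.5217, -1.1359)
step 8: x0=(0.4393, 0.0133) x1=(-0.9722, 0.6917) x2=(-1.5341, -1.1307)
step 9: x0=(0.4362, 0.0161) x1=(-0.9893, 0.6953) x2=(-1.5466, -1.1257)
step 10: x0=(0.4333, 0.0189) x1=(-1.0065, 0.6991) x2=(-1.5594, -1.1210)
step 11: x0=(0.4306, 0.0216) x1=(-1.0239, 0.7031) x2=(-1.5724, -1.1165)
step 12: x0=(0.4281, 0.0243) x1=(-1.0414, 0.7073) x2=(-1.5855, -1.1123)
step 13: x0=(0.4257, 0.0270) x1=(-1.0590, 0.7117) x2=(-1.5988, -1.1084)
step 14: x0=(0.4235, 0.0297) x1=(-1.0767, 0.7163) x2=(-1.6123, -1.1047)
step 15: x0=(0.4214, 0.0324) x1=(-1.0946, 0.7211) x2=(-1.6259, -1.1013)
step 16: x0=(0.4195, 0.0350) x1=(-1.1125, 0.7260) x2=(-1.6397, -1.0982)
step 17: x0=(0.4177, 0.0376) x1=(-1.1306, 0.7311) x2=(-1.6537, -1.0953)
step 18: x0=(0.4161, 0.0402) x1=(-1.1488, 0.7364) x2=(-1.6679, -1.0927)
step 19: x0=(0.4146, 0.0428) x1=(-1.1670, 0.7419) x2=(-1.6823, -1.0903)
step 20: x0=(0.4133, 0.0453) x1=(-1.1854, 0.7476) x2=(-1.6968, -1.0882)
step 21: x0=(0.4121, 0.0479) x1=(-1.2039, 0.7535) x2=(-1.7115, -1.0864)
step 22: x0=(0.4111, 0.0504) x1=(-1.2225, 0.7595) x2=(-1.7263, -1.0848)
step 23: x0=(0.4102, 0.0529) x1=(-1.2411, 0.7657) x2=(-1.7413, -1.0834)
step 24: x0=(0.4095, 0.0555) x1=(-1.2599, 0.7721) x2=(-1.7565, -1.0823)
step 25: x0=(0.4089, 0.0579) x1=(-1.2788, 0.7786) x2=(-1.7718, -1.0815)
step 26: x0=(0.4084, 0.0604) x1=(-1.2977, 0.7853) x2=(-1.7873, -1.0809)
step 27: x0=(0.4080, 0.0629) x1=(-1.3168, 0.7922) x2=(-1.8030, -1.0806)
step 28: x0=(0.4078, 0.0653) x1=(-1.3359, 0.7992) x2=(-1.8188, -1.0805)
step 29: x0=(0.4077, 0.0678) x1=(-1.3551, 0.8065) x2=(-1.8347, -1.0806)
step 30: x0=(0.4078, 0.0702) x1=(-1.3744, 0.8138) x2=(-1.8508, -1.0810)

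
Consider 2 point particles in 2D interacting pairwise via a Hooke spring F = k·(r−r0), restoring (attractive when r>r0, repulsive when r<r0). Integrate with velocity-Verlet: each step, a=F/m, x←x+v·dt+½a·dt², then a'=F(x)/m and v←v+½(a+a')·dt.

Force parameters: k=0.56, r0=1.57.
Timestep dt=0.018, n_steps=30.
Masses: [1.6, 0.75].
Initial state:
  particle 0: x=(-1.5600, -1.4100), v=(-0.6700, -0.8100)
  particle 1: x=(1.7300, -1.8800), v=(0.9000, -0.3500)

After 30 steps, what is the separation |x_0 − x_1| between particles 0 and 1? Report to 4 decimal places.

3.8287

step 0: x0=(-1.5600, -1.4100) x1=(1.7300, -1.8800)
step 1: x0=(-1.5720, -1.4246) x1=(1.7460, -1.8863)
step 2: x0=(-1.5837, -1.4392) x1=(1.7616, -1.8925)
step 3: x0=(-1.5953, -1.4539) x1=(1.7767, -1.8986)
step 4: x0=(-1.6066, -1.4685) x1=(1.7914, -1.9047)
step 5: x0=(-1.6178, -1.4832) x1=(1.8056, -1.9108)
step 6: x0=(-1.6287, -1.4980) x1=(1.8194, -1.9167)
step 7: x0=(-1.6394, -1.5127) x1=(1.8328, -1.9227)
step 8: x0=(-1.6499, -1.5275) x1=(1.8456, -1.9285)
step 9: x0=(-1.6602, -1.5423) x1=(1.8580, -1.9344)
step 10: x0=(-1.6703, -1.5571) x1=(1.8700, -1.9401)
step 11: x0=(-1.6801, -1.5720) x1=(1.8814, -1.9458)
step 12: x0=(-1.6897, -1.5869) x1=(1.8924, -1.9515)
step 13: x0=(-1.6991, -1.6018) x1=(1.9029, -1.9571)
step 14: x0=(-1.7082, -1.6167) x1=(1.9129, -1.9627)
step 15: x0=(-1.7172, -1.6317) x1=(1.9224, -1.9682)
step 16: x0=(-1.7258, -1.6466) x1=(1.9313, -1.9737)
step 17: x0=(-1.7343, -1.6616) x1=(1.9398, -1.9791)
step 18: x0=(-1.7425, -1.6766) x1=(1.9478, -1.9845)
step 19: x0=(-1.7504, -1.6917) x1=(1.9552, -1.9898)
step 20: x0=(-1.7582, -1.7067) x1=(1.9622, -1.9951)
step 21: x0=(-1.7656, -1.7218) x1=(1.9686, -2.0003)
step 22: x0=(-1.7729, -1.7369) x1=(1.9745, -2.0056)
step 23: x0=(-1.7798, -1.7520) x1=(1.9799, -2.0107)
step 24: x0=(-1.7866, -1.7671) x1=(1.9847, -2.0159)
step 25: x0=(-1.7931, -1.7822) x1=(1.9890, -2.0210)
step 26: x0=(-1.7993, -1.7974) x1=(1.9928, -2.0261)
step 27: x0=(-1.8053, -1.8126) x1=(1.9960, -2.0311)
step 28: x0=(-1.8110, -1.8278) x1=(1.9987, -2.0361)
step 29: x0=(-1.8165, -1.8430) x1=(2.0008, -2.0411)
step 30: x0=(-1.8217, -1.8582) x1=(2.0024, -2.0460)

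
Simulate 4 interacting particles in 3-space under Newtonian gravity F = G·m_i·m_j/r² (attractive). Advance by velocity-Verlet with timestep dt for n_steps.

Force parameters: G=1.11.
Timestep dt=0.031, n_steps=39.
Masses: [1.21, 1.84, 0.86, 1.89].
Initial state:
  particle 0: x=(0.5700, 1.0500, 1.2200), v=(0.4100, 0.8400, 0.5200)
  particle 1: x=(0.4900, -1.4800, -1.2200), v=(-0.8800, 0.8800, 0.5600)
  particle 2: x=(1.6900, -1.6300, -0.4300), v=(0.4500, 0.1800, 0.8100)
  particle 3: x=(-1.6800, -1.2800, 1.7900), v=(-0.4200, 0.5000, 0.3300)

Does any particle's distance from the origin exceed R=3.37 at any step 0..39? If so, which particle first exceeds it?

no

step 0: x0=(0.5700, 1.0500, 1.2200) x1=(0.4900, -1.4800, -1.2200) x2=(1.6900, -1.6300, -0.4300) x3=(-1.6800, -1.2800, 1.7900)
step 1: x0=(0.5827, 1.0759, 1.2361) x1=(0.4629, -1.4527, -1.2024) x2=(1.7035, -1.6243, -0.4051) x3=(-1.6929, -1.2645, 1.8001)
step 2: x0=(0.5952, 1.1015, 1.2520) x1=(0.4360, -1.4254, -1.1844) x2=(1.7161, -1.6184, -0.3805) x3=(-1.7056, -1.2489, 1.8101)
step 3: x0=(0.6077, 1.1267, 1.2678) x1=(0.4094, -1.3980, -1.1660) x2=(1.7278, -1.6123, -0.3563) x3=(-1.7181, -1.2332, 1.8199)
step 4: x0=(0.6200, 1.1517, 1.2835) x1=(0.3830, -1.3706, -1.1473) x2=(1.7388, -1.6060, -0.3324) x3=(-1.7304, -1.2174, 1.8296)
step 5: x0=(0.6322, 1.1763, 1.2991) x1=(0.3568, -1.3432, -1.1281) x2=(1.7489, -1.5995, -0.3087) x3=(-1.7425, -1.2016, 1.8391)
step 6: x0=(0.6444, 1.2007, 1.3146) x1=(0.3309, -1.3157, -1.1086) x2=(1.7583, -1.5928, -0.2853) x3=(-1.7543, -1.1857, 1.8484)
step 7: x0=(0.6564, 1.2248, 1.3299) x1=(0.3051, -1.2883, -1.0887) x2=(1.7670, -1.5858, -0.2621) x3=(-1.7660, -1.1698, 1.8575)
step 8: x0=(0.6683, 1.2485, 1.3451) x1=(0.2796, -1.2607, -1.0684) x2=(1.7749, -1.5786, -0.2392) x3=(-1.7774, -1.1538, 1.8665)
step 9: x0=(0.6801, 1.2720, 1.3602) x1=(0.2542, -1.2332, -1.0479) x2=(1.7821, -1.5712, -0.2164) x3=(-1.7887, -1.1377, 1.8753)
step 10: x0=(0.6918, 1.2952, 1.3752) x1=(0.2290, -1.2057, -1.0269) x2=(1.7887, -1.5636, -0.1938) x3=(-1.7997, -1.1216, 1.8840)
step 11: x0=(0.7034, 1.3180, 1.3901) x1=(0.2039, -1.1781, -1.0057) x2=(1.7946, -1.5557, -0.1714) x3=(-1.8105, -1.1054, 1.8924)
step 12: x0=(0.7148, 1.3406, 1.4048) x1=(0.1791, -1.1505, -0.9841) x2=(1.7999, -1.5477, -0.1492) x3=(-1.8211, -1.0891, 1.9007)
step 13: x0=(0.7262, 1.3629, 1.4194) x1=(0.1543, -1.1229, -0.9622) x2=(1.8045, -1.5394, -0.1271) x3=(-1.8315, -1.0728, 1.9089)
step 14: x0=(0.7374, 1.3849, 1.4339) x1=(0.1298, -1.0952, -0.9399) x2=(1.8086, -1.5308, -0.1051) x3=(-1.8417, -1.0564, 1.9168)
step 15: x0=(0.7485, 1.4067, 1.4483) x1=(0.1053, -1.0676, -0.9174) x2=(1.8120, -1.5221, -0.0833) x3=(-1.8517, -1.0399, 1.9246)
step 16: x0=(0.7595, 1.4281, 1.4625) x1=(0.0810, -1.0399, -0.8945) x2=(1.8149, -1.5131, -0.0615) x3=(-1.8615, -1.0234, 1.9322)
step 17: x0=(0.7704, 1.4493, 1.4766) x1=(0.0568, -1.0122, -0.8713) x2=(1.8172, -1.5039, -0.0399) x3=(-1.8710, -1.0069, 1.9397)
step 18: x0=(0.7811, 1.4702, 1.4906) x1=(0.0328, -0.9845, -0.8479) x2=(1.8189, -1.4945, -0.0184) x3=(-1.8804, -0.9902, 1.9469)
step 19: x0=(0.7917, 1.4908, 1.5045) x1=(0.0089, -0.9567, -0.8241) x2=(1.8201, -1.4849, 0.0030) x3=(-1.8895, -0.9735, 1.9540)
step 20: x0=(0.8023, 1.5111, 1.5183) x1=(-0.0150, -0.9289, -0.8000) x2=(1.8208, -1.4750, 0.0243) x3=(-1.8985, -0.9568, 1.9609)
step 21: x0=(0.8126, 1.5311, 1.5319) x1=(-0.0387, -0.9012, -0.7756) x2=(1.8209, -1.4650, 0.0455) x3=(-1.9072, -0.9400, 1.9677)
step 22: x0=(0.8229, 1.5509, 1.5454) x1=(-0.0623, -0.8734, -0.7508) x2=(1.8205, -1.4547, 0.0667) x3=(-1.9157, -0.9231, 1.9742)
step 23: x0=(0.8330, 1.5703, 1.5588) x1=(-0.0858, -0.8455, -0.7258) x2=(1.8196, -1.4441, 0.0878) x3=(-1.9239, -0.9062, 1.9806)
step 24: x0=(0.8430, 1.5896, 1.5720) x1=(-0.1092, -0.8177, -0.7005) x2=(1.8182, -1.4334, 0.1088) x3=(-1.9320, -0.8892, 1.9867)
step 25: x0=(0.8529, 1.6085, 1.5852) x1=(-0.1325, -0.7898, -0.6749) x2=(1.8163, -1.4224, 0.1298) x3=(-1.9399, -0.8722, 1.9927)
step 26: x0=(0.8626, 1.6271, 1.5982) x1=(-0.1557, -0.7620, -0.6490) x2=(1.8139, -1.4112, 0.1507) x3=(-1.9475, -0.8551, 1.9985)
step 27: x0=(0.8722, 1.6455, 1.6111) x1=(-0.1789, -0.7341, -0.6228) x2=(1.8110, -1.3998, 0.1716) x3=(-1.9549, -0.8379, 2.0041)
step 28: x0=(0.8816, 1.6636, 1.6238) x1=(-0.2019, -0.7062, -0.5963) x2=(1.8077, -1.3882, 0.1924) x3=(-1.9621, -0.8207, 2.0096)
step 29: x0=(0.8910, 1.6815, 1.6364) x1=(-0.2249, -0.6783, -0.5694) x2=(1.8039, -1.3763, 0.2132) x3=(-1.9690, -0.8034, 2.0148)
step 30: x0=(0.9002, 1.6990, 1.6489) x1=(-0.2478, -0.6503, -0.5423) x2=(1.7996, -1.3642, 0.2340) x3=(-1.9758, -0.7861, 2.0198)
step 31: x0=(0.9092, 1.7163, 1.6613) x1=(-0.2706, -0.6224, -0.5149) x2=(1.7948, -1.3519, 0.2547) x3=(-1.9823, -0.7687, 2.0246)
step 32: x0=(0.9181, 1.7333, 1.6736) x1=(-0.2934, -0.5944, -0.4872) x2=(1.7897, -1.3394, 0.2753) x3=(-1.9885, -0.7513, 2.0293)
step 33: x0=(0.9268, 1.7501, 1.6857) x1=(-0.3161, -0.5665, -0.4591) x2=(1.7840, -1.3266, 0.2960) x3=(-1.9946, -0.7338, 2.0337)
step 34: x0=(0.9354, 1.7666, 1.6977) x1=(-0.3387, -0.5385, -0.4308) x2=(1.7779, -1.3137, 0.3166) x3=(-2.0004, -0.7162, 2.0379)
step 35: x0=(0.9439, 1.7828, 1.7096) x1=(-0.3613, -0.5105, -0.4021) x2=(1.7714, -1.3005, 0.3372) x3=(-2.0060, -0.6985, 2.0419)
step 36: x0=(0.9522, 1.7987, 1.7213) x1=(-0.3838, -0.4825, -0.3731) x2=(1.7645, -1.2870, 0.3578) x3=(-2.0113, -0.6808, 2.0457)
step 37: x0=(0.9604, 1.8144, 1.7330) x1=(-0.4062, -0.4545, -0.3438) x2=(1.7571, -1.2734, 0.3784) x3=(-2.0164, -0.6631, 2.0492)
step 38: x0=(0.9684, 1.8297, 1.7445) x1=(-0.4286, -0.4265, -0.3142) x2=(1.7493, -1.2595, 0.3990) x3=(-2.0212, -0.6453, 2.0526)
step 39: x0=(0.9762, 1.8449, 1.7558) x1=(-0.4510, -0.3984, -0.2843) x2=(1.7410, -1.2454, 0.4195) x3=(-2.0258, -0.6274, 2.0557)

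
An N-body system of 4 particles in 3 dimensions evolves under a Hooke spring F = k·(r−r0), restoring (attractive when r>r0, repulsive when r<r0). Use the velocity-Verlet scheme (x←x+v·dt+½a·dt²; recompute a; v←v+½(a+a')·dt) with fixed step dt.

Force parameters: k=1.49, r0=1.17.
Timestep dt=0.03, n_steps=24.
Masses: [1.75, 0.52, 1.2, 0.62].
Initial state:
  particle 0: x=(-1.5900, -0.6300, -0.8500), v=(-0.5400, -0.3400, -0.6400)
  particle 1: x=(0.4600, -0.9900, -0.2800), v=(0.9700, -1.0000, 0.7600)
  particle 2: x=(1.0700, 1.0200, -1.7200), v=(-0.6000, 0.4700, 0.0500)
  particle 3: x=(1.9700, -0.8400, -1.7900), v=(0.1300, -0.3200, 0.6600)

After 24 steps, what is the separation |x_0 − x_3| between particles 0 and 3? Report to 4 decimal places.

step 0: x0=(-1.5900, -0.6300, -0.8500) x1=(0.4600, -0.9900, -0.2800) x2=(1.0700, 1.0200, -1.7200) x3=(1.9700, -0.8400, -1.7900)
step 1: x0=(-1.6043, -0.6399, -0.8696) x1=(0.4892, -1.0183, -0.2594) x2=(1.0511, 1.0325, -1.7178) x3=(1.9701, -0.8486, -1.7687)
step 2: x0=(-1.6146, -0.6493, -0.8898) x1=(0.5184, -1.0431, -0.2434) x2=(1.0304, 1.0415, -1.7141) x3=(1.9626, -0.8554, -1.7446)
step 3: x0=(-1.6210, -0.6580, -0.9106) x1=(0.5472, -1.0641, -0.2320) x2=(1.0079, 1.0472, -1.7089) x3=(1.9476, -0.8601, -1.7178)
step 4: x0=(-1.6234, -0.6662, -0.9320) x1=(0.5755, -1.0815, -0.2251) x2=(0.9838, 1.0493, -1.7022) x3=(1.9251, -0.8629, -1.6884)
step 5: x0=(-1.6218, -0.6738, -0.9539) x1=(0.6031, -1.0950, -0.2229) x2=(0.9580, 1.0480, -1.6941) x3=(1.8952, -0.8637, -1.6566)
step 6: x0=(-1.6163, -0.6809, -0.9762) x1=(0.6295, -1.1047, -0.2252) x2=(0.9307, 1.0431, -1.6845) x3=(1.8582, -0.8626, -1.6225)
step 7: x0=(-1.6069, -0.6873, -0.9989) x1=(0.6545, -1.1105, -0.2319) x2=(0.9018, 1.0348, -1.6735) x3=(1.8143, -0.8596, -1.5865)
step 8: x0=(-1.5937, -0.6932, -1.0220) x1=(0.6780, -1.1125, -0.2430) x2=(0.8715, 1.0230, -1.6611) x3=(1.7637, -0.8547, -1.5486)
step 9: x0=(-1.5767, -0.6986, -1.0452) x1=(0.6996, -1.1107, -0.2581) x2=(0.8399, 1.0078, -1.6473) x3=(1.7067, -0.8479, -1.5092)
step 10: x0=(-1.5561, -0.7033, -1.0687) x1=(0.7190, -1.1052, -0.2771) x2=(0.8068, 0.9892, -1.6323) x3=(1.6438, -0.8394, -1.4686)
step 11: x0=(-1.5319, -0.7076, -1.0923) x1=(0.7361, -1.0961, -0.2998) x2=(0.7726, 0.9674, -1.6159) x3=(1.5751, -0.8292, -1.4269)
step 12: x0=(-1.5042, -0.7112, -1.1160) x1=(0.7505, -1.0837, -0.3259) x2=(0.7371, 0.9425, -1.5984) x3=(1.5013, -0.8173, -1.3845)
step 13: x0=(-1.4732, -0.7143, -1.1398) x1=(0.7622, -1.0679, -0.3549) x2=(0.7005, 0.9146, -1.5797) x3=(1.4226, -0.8039, -1.3416)
step 14: x0=(-1.4391, -0.7169, -1.1635) x1=(0.7709, -1.0492, -0.3867) x2=(0.6629, 0.8838, -1.5599) x3=(1.3395, -0.7890, -1.2987)
step 15: x0=(-1.4019, -0.7190, -1.1871) x1=(0.7765, -1.0276, -0.4209) x2=(0.6243, 0.8502, -1.5392) x3=(1.2525, -0.7726, -1.2558)
step 16: x0=(-1.3620, -0.7205, -1.2106) x1=(0.7789, -1.0035, -0.4569) x2=(0.5847, 0.8141, -1.5175) x3=(1.1620, -0.7549, -1.2134)
step 17: x0=(-1.3194, -0.7215, -1.2340) x1=(0.7781, -0.9772, -0.4946) x2=(0.5443, 0.7757, -1.4951) x3=(1.0685, -0.7359, -1.1717)
step 18: x0=(-1.2744, -0.7221, -1.2572) x1=(0.7741, -0.9489, -0.5333) x2=(0.5031, 0.7351, -1.4719) x3=(0.9723, -0.7158, -1.1311)
step 19: x0=(-1.2272, -0.7221, -1.2801) x1=(0.7669, -0.9191, -0.5727) x2=(0.4612, 0.6925, -1.4481) x3=(0.8739, -0.6944, -1.0917)
step 20: x0=(-1.1779, -0.7218, -1.3028) x1=(0.7569, -0.8881, -0.6124) x2=(0.4186, 0.6482, -1.4237) x3=(0.7735, -0.6720, -1.0538)
step 21: x0=(-1.1269, -0.7209, -1.3253) x1=(0.7443, -0.8564, -0.6520) x2=(0.3754, 0.6023, -1.3989) x3=(0.6712, -0.6484, -1.0176)
step 22: x0=(-1.0742, -0.7197, -1.3475) x1=(0.7298, -0.8243, -0.6913) x2=(0.3317, 0.5552, -1.3738) x3=(0.5673, -0.6238, -0.9831)
step 23: x0=(-1.0203, -0.7182, -1.3693) x1=(0.7140, -0.7922, -0.7301) x2=(0.2875, 0.5070, -1.3484) x3=(0.4615, -0.5982, -0.9502)
step 24: x0=(-0.9652, -0.7163, -1.3910) x1=(0.6977, -0.7603, -0.7688) x2=(0.2429, 0.4580, -1.3229) x3=(0.3538, -0.5717, -0.9185)

1.4085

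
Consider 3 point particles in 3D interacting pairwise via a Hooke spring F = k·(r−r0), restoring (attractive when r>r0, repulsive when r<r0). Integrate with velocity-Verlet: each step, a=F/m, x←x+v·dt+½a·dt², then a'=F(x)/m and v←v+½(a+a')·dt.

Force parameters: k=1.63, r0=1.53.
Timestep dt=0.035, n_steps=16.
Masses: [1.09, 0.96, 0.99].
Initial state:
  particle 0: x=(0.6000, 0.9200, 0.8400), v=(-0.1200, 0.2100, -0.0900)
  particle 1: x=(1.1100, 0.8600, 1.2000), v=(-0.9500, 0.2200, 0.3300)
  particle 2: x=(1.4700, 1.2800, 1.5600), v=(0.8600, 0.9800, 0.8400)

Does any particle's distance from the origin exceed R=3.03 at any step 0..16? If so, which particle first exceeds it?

step 0: x0=(0.6000, 0.9200, 0.8400) x1=(1.1100, 0.8600, 1.2000) x2=(1.4700, 1.2800, 1.5600)
step 1: x0=(0.5949, 0.9273, 0.8362) x1=(1.0770, 0.8670, 1.2116) x2=(1.5008, 1.3150, 1.5901)
step 2: x0=(0.5881, 0.9347, 0.8310) x1=(1.0446, 0.8728, 1.2235) x2=(1.5330, 1.3511, 1.6214)
step 3: x0=(0.5797, 0.9420, 0.8245) x1=(1.0126, 0.8775, 1.2358) x2=(1.5665, 1.3883, 1.6537)
step 4: x0=(0.5699, 0.9495, 0.8166) x1=(0.9811, 0.8812, 1.2488) x2=(1.6011, 1.4264, 1.6869)
step 5: x0=(0.5587, 0.9571, 0.8074) x1=(0.9502, 0.8839, 1.2627) x2=(1.6366, 1.4653, 1.7208)
step 6: x0=(0.5464, 0.9649, 0.7969) x1=(0.9197, 0.8857, 1.2774) x2=(1.6729, 1.5048, 1.7551)
step 7: x0=(0.5332, 0.9729, 0.7851) x1=(0.8898, 0.8868, 1.2933) x2=(1.7097, 1.5448, 1.7899)
step 8: x0=(0.5192, 0.9812, 0.7721) x1=(0.8604, 0.8872, 1.3104) x2=(1.7469, 1.5851, 1.8247)
step 9: x0=(0.5046, 0.9899, 0.7580) x1=(0.8315, 0.8870, 1.3287) x2=(1.7842, 1.6256, 1.8596)
step 10: x0=(0.4895, 0.9990, 0.7429) x1=(0.8032, 0.8862, 1.3484) x2=(1.8215, 1.6662, 1.8944)
step 11: x0=(0.4742, 1.0086, 0.7267) x1=(0.7755, 0.8851, 1.3695) x2=(1.8584, 1.7066, 1.9288)
step 12: x0=(0.4589, 1.0187, 0.7098) x1=(0.7484, 0.8835, 1.3921) x2=(1.8948, 1.7468, 1.9627)
step 13: x0=(0.4437, 1.0294, 0.6921) x1=(0.7219, 0.8817, 1.4162) x2=(1.9305, 1.7867, 1.9959)
step 14: x0=(0.4287, 1.0408, 0.6738) x1=(0.6962, 0.8797, 1.4417) x2=(1.9652, 1.8260, 2.0284)
step 15: x0=(0.4142, 1.0528, 0.6551) x1=(0.6711, 0.8776, 1.4687) x2=(1.9987, 1.8646, 2.0600)
step 16: x0=(0.4003, 1.0655, 0.6361) x1=(0.6468, 0.8755, 1.4971) x2=(2.0308, 1.9025, 2.0904)

yes, particle 2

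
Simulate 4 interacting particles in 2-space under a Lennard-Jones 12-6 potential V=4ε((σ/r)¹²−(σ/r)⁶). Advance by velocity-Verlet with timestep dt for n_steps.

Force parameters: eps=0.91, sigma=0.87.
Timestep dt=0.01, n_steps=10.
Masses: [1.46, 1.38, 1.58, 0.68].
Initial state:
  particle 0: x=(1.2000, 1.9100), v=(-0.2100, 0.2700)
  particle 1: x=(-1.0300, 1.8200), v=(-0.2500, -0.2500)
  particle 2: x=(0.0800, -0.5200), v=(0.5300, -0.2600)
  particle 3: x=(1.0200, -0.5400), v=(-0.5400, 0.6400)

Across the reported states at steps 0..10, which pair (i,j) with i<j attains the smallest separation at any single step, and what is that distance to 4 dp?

step 0: x0=(1.2000, 1.9100) x1=(-1.0300, 1.8200) x2=(0.0800, -0.5200) x3=(1.0200, -0.5400)
step 1: x0=(1.1979, 1.9127) x1=(-1.0325, 1.8175) x2=(0.0852, -0.5226) x3=(1.0149, -0.5336)
step 2: x0=(1.1958, 1.9154) x1=(-1.0350, 1.8150) x2=(0.0900, -0.5252) x3=(1.0105, -0.5272)
step 3: x0=(1.1937, 1.9181) x1=(-1.0375, 1.8125) x2=(0.0944, -0.5278) x3=(1.0073, -0.5208)
step 4: x0=(1.1916, 1.9208) x1=(-1.0400, 1.8100) x2=(0.0982, -0.5304) x3=(1.0053, -0.5144)
step 5: x0=(1.1895, 1.9235) x1=(-1.0425, 1.8075) x2=(0.1014, -0.5330) x3=(1.0049, -0.5080)
step 6: x0=(1.1874, 1.9262) x1=(-1.0449, 1.8050) x2=(0.1038, -0.5356) x3=(1.0061, -0.5015)
step 7: x0=(1.1852, 1.9289) x1=(-1.0474, 1.8025) x2=(0.1055, -0.5382) x3=(1.0091, -0.4950)
step 8: x0=(1.1831, 1.9315) x1=(-1.0499, 1.8000) x2=(0.1065, -0.5409) x3=(1.0136, -0.4883)
step 9: x0=(1.1810, 1.9342) x1=(-1.0524, 1.7975) x2=(0.1069, -0.5436) x3=(1.0197, -0.4816)
step 10: x0=(1.1789, 1.9369) x1=(-1.0549, 1.7950) x2=(0.1067, -0.5464) x3=(1.0270, -0.4748)

pair (2,3), distance 0.9029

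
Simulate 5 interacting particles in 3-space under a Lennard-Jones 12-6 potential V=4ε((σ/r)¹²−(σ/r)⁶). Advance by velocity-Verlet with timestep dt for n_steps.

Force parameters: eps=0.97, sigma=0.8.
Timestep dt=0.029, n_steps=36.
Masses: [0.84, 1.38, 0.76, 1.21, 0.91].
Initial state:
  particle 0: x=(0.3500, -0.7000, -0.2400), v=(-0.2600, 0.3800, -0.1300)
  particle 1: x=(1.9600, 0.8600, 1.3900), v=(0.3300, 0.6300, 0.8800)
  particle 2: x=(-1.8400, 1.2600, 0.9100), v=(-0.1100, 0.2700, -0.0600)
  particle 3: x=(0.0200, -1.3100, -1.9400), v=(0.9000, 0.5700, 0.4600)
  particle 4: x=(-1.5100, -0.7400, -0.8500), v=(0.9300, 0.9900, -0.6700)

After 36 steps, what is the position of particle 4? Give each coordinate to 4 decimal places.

step 0: x0=(0.3500, -0.7000, -0.2400) x1=(1.9600, 0.8600, 1.3900) x2=(-1.8400, 1.2600, 0.9100) x3=(0.0200, -1.3100, -1.9400) x4=(-1.5100, -0.7400, -0.8500)
step 1: x0=(0.3424, -0.6890, -0.2438) x1=(1.9696, 0.8783, 1.4155) x2=(-1.8432, 1.2678, 0.9083) x3=(0.0461, -1.2935, -1.9266) x4=(-1.4830, -0.7113, -0.8694)
step 2: x0=(0.3348, -0.6780, -0.2477) x1=(1.9791, 0.8965, 1.4410) x2=(-1.8464, 1.2756, 0.9065) x3=(0.0722, -1.2769, -1.9132) x4=(-1.4559, -0.6826, -0.8889)
step 3: x0=(0.3271, -0.6671, -0.2518) x1=(1.9887, 0.9148, 1.4666) x2=(-1.8496, 1.2835, 0.9048) x3=(0.0982, -1.2603, -1.8996) x4=(-1.4287, -0.6539, -0.9083)
step 4: x0=(0.3193, -0.6562, -0.2559) x1=(1.9983, 0.9331, 1.4921) x2=(-1.8527, 1.2913, 0.9030) x3=(0.1242, -1.2436, -1.8860) x4=(-1.4014, -0.6253, -0.9278)
step 5: x0=(0.3114, -0.6453, -0.2602) x1=(2.0078, 0.9513, 1.5176) x2=(-1.8559, 1.2991, 0.9012) x3=(0.1502, -1.2269, -1.8722) x4=(-1.3739, -0.5966, -0.9472)
step 6: x0=(0.3034, -0.6344, -0.2647) x1=(2.0174, 0.9696, 1.5431) x2=(-1.8591, 1.3069, 0.8995) x3=(0.1762, -1.2102, -1.8584) x4=(-1.3464, -0.5680, -0.9667)
step 7: x0=(0.2953, -0.6236, -0.2693) x1=(2.0269, 0.9879, 1.5686) x2=(-1.8623, 1.3147, 0.8977) x3=(0.2021, -1.1934, -1.8444) x4=(-1.3186, -0.5394, -0.9861)
step 8: x0=(0.2871, -0.6129, -0.2742) x1=(2.0365, 1.0061, 1.5941) x2=(-1.8654, 1.3224, 0.8959) x3=(0.2280, -1.1765, -1.8303) x4=(-1.2908, -0.5108, -1.0055)
step 9: x0=(0.2788, -0.6022, -0.2792) x1=(2.0461, 1.0244, 1.6196) x2=(-1.8686, 1.3302, 0.8941) x3=(0.2539, -1.1596, -1.8160) x4=(-1.2628, -0.4822, -1.0249)
step 10: x0=(0.2703, -0.5915, -0.2845) x1=(2.0556, 1.0426, 1.6451) x2=(-1.8717, 1.3380, 0.8923) x3=(0.2797, -1.1426, -1.8016) x4=(-1.2346, -0.4537, -1.0443)
step 11: x0=(0.2617, -0.5810, -0.2900) x1=(2.0652, 1.0609, 1.6706) x2=(-1.8749, 1.3457, 0.8905) x3=(0.3054, -1.1255, -1.7871) x4=(-1.2062, -0.4252, -1.0636)
step 12: x0=(0.2530, -0.5704, -0.2958) x1=(2.0747, 1.0791, 1.6961) x2=(-1.8780, 1.3535, 0.8887) x3=(0.3311, -1.1084, -1.7724) x4=(-1.1776, -0.3968, -1.0829)
step 13: x0=(0.2441, -0.5600, -0.3020) x1=(2.0843, 1.0974, 1.7216) x2=(-1.8812, 1.3613, 0.8869) x3=(0.3568, -1.0912, -1.7574) x4=(-1.1488, -0.3684, -1.1022)
step 14: x0=(0.2351, -0.5496, -0.3085) x1=(2.0938, 1.1157, 1.7471) x2=(-1.8843, 1.3690, 0.8851) x3=(0.3823, -1.0739, -1.7423) x4=(-1.1197, -0.3401, -1.1214)
step 15: x0=(0.2259, -0.5392, -0.3153) x1=(2.1034, 1.1339, 1.7726) x2=(-1.8875, 1.3768, 0.8833) x3=(0.4078, -1.0565, -1.7270) x4=(-1.0904, -0.3118, -1.1405)
step 16: x0=(0.2166, -0.5290, -0.3227) x1=(2.1129, 1.1522, 1.7981) x2=(-1.8906, 1.3845, 0.8815) x3=(0.4332, -1.0389, -1.7114) x4=(-1.0608, -0.2836, -1.1595)
step 17: x0=(0.2070, -0.5188, -0.3304) x1=(2.1225, 1.1704, 1.8236) x2=(-1.8937, 1.3922, 0.8796) x3=(0.4585, -1.0213, -1.6956) x4=(-1.0310, -0.2555, -1.1784)
step 18: x0=(0.1973, -0.5086, -0.3387) x1=(2.1320, 1.1887, 1.8491) x2=(-1.8969, 1.3999, 0.8778) x3=(0.4836, -1.0035, -1.6795) x4=(-1.0007, -0.2275, -1.1972)
step 19: x0=(0.1874, -0.4986, -0.3476) x1=(2.1416, 1.2069, 1.8746) x2=(-1.9000, 1.4077, 0.8760) x3=(0.5087, -0.9856, -1.6632) x4=(-0.9702, -0.1996, -1.2159)
step 20: x0=(0.1772, -0.4886, -0.3571) x1=(2.1511, 1.2252, 1.9001) x2=(-1.9031, 1.4154, 0.8741) x3=(0.5336, -0.9676, -1.6465) x4=(-0.9393, -0.1718, -1.2343)
step 21: x0=(0.1669, -0.4787, -0.3673) x1=(2.1607, 1.2434, 1.9256) x2=(-1.9062, 1.4231, 0.8723) x3=(0.5583, -0.9494, -1.6295) x4=(-0.9079, -0.1442, -1.2526)
step 22: x0=(0.1564, -0.4689, -0.3783) x1=(2.1702, 1.2617, 1.9511) x2=(-1.9093, 1.4308, 0.8704) x3=(0.5829, -0.9310, -1.6121) x4=(-0.8762, -0.1167, -1.2706)
step 23: x0=(0.1457, -0.4591, -0.3901) x1=(2.1797, 1.2799, 1.9766) x2=(-1.9125, 1.4385, 0.8686) x3=(0.6072, -0.9125, -1.5944) x4=(-0.8440, -0.0894, -1.2883)
step 24: x0=(0.1348, -0.4494, -0.4028) x1=(2.1893, 1.2982, 2.0021) x2=(-1.9156, 1.4462, 0.8667) x3=(0.6313, -0.8937, -1.5762) x4=(-0.8113, -0.0623, -1.3057)
step 25: x0=(0.1237, -0.4398, -0.4166) x1=(2.1988, 1.3164, 2.0276) x2=(-1.9187, 1.4539, 0.8648) x3=(0.6552, -0.8748, -1.5577) x4=(-0.7780, -0.0354, -1.3227)
step 26: x0=(0.1124, -0.4301, -0.4314) x1=(2.2084, 1.3347, 2.0531) x2=(-1.9218, 1.4616, 0.8630) x3=(0.6787, -0.8556, -1.5386) x4=(-0.7442, -0.0088, -1.3393)
step 27: x0=(0.1009, -0.4205, -0.4475) x1=(2.2179, 1.3529, 2.0786) x2=(-1.9249, 1.4693, 0.8611) x3=(0.7019, -0.8362, -1.5191) x4=(-0.7098, 0.0175, -1.3555)
step 28: x0=(0.0893, -0.4108, -0.4650) x1=(2.2275, 1.3712, 2.1041) x2=(-1.9279, 1.4770, 0.8592) x3=(0.7247, -0.8165, -1.4991) x4=(-0.6747, 0.0434, -1.3710)
step 29: x0=(0.0775, -0.4011, -0.4839) x1=(2.2370, 1.3894, 2.1296) x2=(-1.9310, 1.4847, 0.8573) x3=(0.7471, -0.7965, -1.4785) x4=(-0.6390, 0.0689, -1.3859)
step 30: x0=(0.0657, -0.3913, -0.5045) x1=(2.2465, 1.4077, 2.1551) x2=(-1.9341, 1.4923, 0.8554) x3=(0.7690, -0.7763, -1.4573) x4=(-0.6025, 0.0940, -1.4001)
step 31: x0=(0.0538, -0.3813, -0.5269) x1=(2.2561, 1.4259, 2.1806) x2=(-1.9372, 1.5000, 0.8535) x3=(0.7903, -0.7557, -1.4355) x4=(-0.5651, 0.1184, -1.4133)
step 32: x0=(0.0418, -0.3710, -0.5513) x1=(2.2656, 1.4442, 2.2061) x2=(-1.9403, 1.5077, 0.8517) x3=(0.8110, -0.7348, -1.4131) x4=(-0.5269, 0.1422, -1.4256)
step 33: x0=(0.0299, -0.3605, -0.5779) x1=(2.2752, 1.4624, 2.2316) x2=(-1.9433, 1.5154, 0.8498) x3=(0.8309, -0.7136, -1.3901) x4=(-0.4878, 0.1652, -1.4367)
step 34: x0=(0.0180, -0.3494, -0.6070) x1=(2.2847, 1.4807, 2.2571) x2=(-1.9464, 1.5230, 0.8479) x3=(0.8501, -0.6919, -1.3663) x4=(-0.4477, 0.1872, -1.4464)
step 35: x0=(0.0064, -0.3377, -0.6387) x1=(2.2942, 1.4989, 2.2826) x2=(-1.9495, 1.5307, 0.8459) x3=(0.8684, -0.6698, -1.3419) x4=(-0.4066, 0.2081, -1.4546)
step 36: x0=(-0.0050, -0.3253, -0.6734) x1=(2.3038, 1.5172, 2.3080) x2=(-1.9525, 1.5384, 0.8440) x3=(0.8856, -0.6473, -1.3168) x4=(-0.3643, 0.2277, -1.4610)

(-0.3643, 0.2277, -1.4610)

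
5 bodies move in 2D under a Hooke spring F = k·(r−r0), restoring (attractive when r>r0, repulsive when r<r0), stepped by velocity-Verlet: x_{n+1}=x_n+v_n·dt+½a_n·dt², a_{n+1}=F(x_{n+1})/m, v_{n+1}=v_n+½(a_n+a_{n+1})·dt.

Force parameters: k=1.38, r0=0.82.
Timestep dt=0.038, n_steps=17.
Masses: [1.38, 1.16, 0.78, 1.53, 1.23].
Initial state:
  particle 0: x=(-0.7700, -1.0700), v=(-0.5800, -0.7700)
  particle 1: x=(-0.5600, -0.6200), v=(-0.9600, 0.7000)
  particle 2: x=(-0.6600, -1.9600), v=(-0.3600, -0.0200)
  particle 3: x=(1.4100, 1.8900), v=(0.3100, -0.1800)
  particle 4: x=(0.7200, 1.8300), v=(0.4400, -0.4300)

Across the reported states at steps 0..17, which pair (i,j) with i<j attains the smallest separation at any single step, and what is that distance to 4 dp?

step 0: x0=(-0.7700, -1.0700) x1=(-0.5600, -0.6200) x2=(-0.6600, -1.9600) x3=(1.4100, 1.8900) x4=(0.7200, 1.8300)
step 1: x0=(-0.7901, -1.0963) x1=(-0.5944, -0.5905) x2=(-0.6701, -1.9521) x3=(1.4187, 1.8784) x4=(0.7341, 1.8081)
step 2: x0=(-0.8062, -1.1165) x1=(-0.6244, -0.5555) x2=(-0.6729, -1.9272) x3=(1.4212, 1.8574) x4=(0.7428, 1.7750)
step 3: x0=(-0.8182, -1.1306) x1=(-0.6502, -0.5152) x2=(-0.6685, -1.8855) x3=(1.4174, 1.8271) x4=(0.7461, 1.7310)
step 4: x0=(-0.8261, -1.1385) x1=(-0.6716, -0.4699) x2=(-0.6569, -1.8276) x3=(1.4074, 1.7876) x4=(0.7438, 1.6763)
step 5: x0=(-0.8299, -1.1400) x1=(-0.6887, -0.4199) x2=(-0.6382, -1.7541) x3=(1.3911, 1.7393) x4=(0.7361, 1.6115)
step 6: x0=(-0.8296, -1.1353) x1=(-0.7014, -0.3656) x2=(-0.6126, -1.6660) x3=(1.3687, 1.6824) x4=(0.7230, 1.5368)
step 7: x0=(-0.8254, -1.1244) x1=(-0.7100, -0.3075) x2=(-0.5802, -1.5643) x3=(1.3404, 1.6174) x4=(0.7046, 1.4529)
step 8: x0=(-0.8174, -1.1073) x1=(-0.7144, -0.2458) x2=(-0.5412, -1.4500) x3=(1.3062, 1.5447) x4=(0.6812, 1.3605)
step 9: x0=(-0.8059, -1.0842) x1=(-0.7149, -0.1811) x2=(-0.4959, -1.3243) x3=(1.2665, 1.4648) x4=(0.6529, 1.2601)
step 10: x0=(-0.7911, -1.0555) x1=(-0.7115, -0.1137) x2=(-0.4444, -1.1884) x3=(1.2215, 1.3783) x4=(0.6200, 1.1527)
step 11: x0=(-0.7733, -1.0216) x1=(-0.7046, -0.0441) x2=(-0.3871, -1.0433) x3=(1.1715, 1.2858) x4=(0.5830, 1.0390)
step 12: x0=(-0.7528, -0.9830) x1=(-0.6944, 0.0273) x2=(-0.3244, -0.8901) x3=(1.1168, 1.1880) x4=(0.5421, 0.9198)
step 13: x0=(-0.7297, -0.9403) x1=(-0.6812, 0.1000) x2=(-0.2571, -0.7300) x3=(1.0579, 1.0855) x4=(0.4979, 0.7962)
step 14: x0=(-0.7041, -0.8938) x1=(-0.6653, 0.1737) x2=(-0.1861, -0.5643) x3=(0.9952, 0.9790) x4=(0.4507, 0.6690)
step 15: x0=(-0.6761, -0.8440) x1=(-0.6472, 0.2479) x2=(-0.1123, -0.3947) x3=(0.9292, 0.8692) x4=(0.4012, 0.5390)
step 16: x0=(-0.6459, -0.7912) x1=(-0.6272, 0.3223) x2=(-0.0368, -0.2227) x3=(0.8602, 0.7569) x4=(0.3499, 0.4072)
step 17: x0=(-0.6136, -0.7358) x1=(-0.6058, 0.3965) x2=(0.0395, -0.0500) x3=(0.7889, 0.6427) x4=(0.2974, 0.2744)

pair (0,2), distance 0.3713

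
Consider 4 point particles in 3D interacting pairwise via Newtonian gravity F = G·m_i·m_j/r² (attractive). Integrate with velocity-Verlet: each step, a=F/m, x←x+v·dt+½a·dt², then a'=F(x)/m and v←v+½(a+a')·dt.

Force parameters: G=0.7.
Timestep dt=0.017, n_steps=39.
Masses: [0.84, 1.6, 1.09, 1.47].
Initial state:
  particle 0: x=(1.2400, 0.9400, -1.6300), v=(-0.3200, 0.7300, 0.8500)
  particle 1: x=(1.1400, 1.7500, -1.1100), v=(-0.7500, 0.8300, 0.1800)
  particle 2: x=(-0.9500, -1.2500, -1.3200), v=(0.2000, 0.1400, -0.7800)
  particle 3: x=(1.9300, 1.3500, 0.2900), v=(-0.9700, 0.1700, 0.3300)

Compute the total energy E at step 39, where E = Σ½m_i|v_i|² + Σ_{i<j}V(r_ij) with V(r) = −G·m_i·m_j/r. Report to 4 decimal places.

step 0: x0=(1.2400, 0.9400, -1.6300) x1=(1.1400, 1.7500, -1.1100) x2=(-0.9500, -1.2500, -1.3200) x3=(1.9300, 1.3500, 0.2900)
step 1: x0=(1.2345, 0.9526, -1.6154) x1=(1.1273, 1.7640, -1.1069) x2=(-0.9466, -1.2476, -1.3333) x3=(1.9135, 1.3529, 0.2955)
step 2: x0=(1.2291, 0.9654, -1.6006) x1=(1.1146, 1.7778, -1.1039) x2=(-0.9431, -1.2452, -1.3465) x3=(1.8969, 1.3558, 0.3009)
step 3: x0=(1.2235, 0.9785, -1.5855) x1=(1.1020, 1.7915, -1.1008) x2=(-0.9396, -1.2427, -1.3598) x3=(1.8802, 1.3587, 0.3062)
step 4: x0=(1.2180, 0.9920, -1.5702) x1=(1.0895, 1.8049, -1.0978) x2=(-0.9361, -1.2401, -1.3730) x3=(1.8634, 1.3617, 0.3113)
step 5: x0=(1.2124, 1.0057, -1.5546) x1=(1.0770, 1.8181, -1.0948) x2=(-0.9325, -1.2376, -1.3862) x3=(1.8466, 1.3646, 0.3163)
step 6: x0=(1.2067, 1.0198, -1.5388) x1=(1.0646, 1.8311, -1.0917) x2=(-0.9289, -1.2349, -1.3994) x3=(1.8297, 1.3676, 0.3211)
step 7: x0=(1.2010, 1.0341, -1.5227) x1=(1.0523, 1.8439, -1.0887) x2=(-0.9253, -1.2323, -1.4127) x3=(1.8127, 1.3706, 0.3258)
step 8: x0=(1.1953, 1.0488, -1.5064) x1=(1.0401, 1.8565, -1.0857) x2=(-0.9216, -1.2296, -1.4259) x3=(1.7956, 1.3736, 0.3303)
step 9: x0=(1.1895, 1.0639, -1.4899) x1=(1.0279, 1.8689, -1.0827) x2=(-0.9179, -1.2268, -1.4390) x3=(1.7785, 1.3766, 0.3347)
step 10: x0=(1.1836, 1.0792, -1.4731) x1=(1.0158, 1.8810, -1.0797) x2=(-0.9141, -1.2240, -1.4522) x3=(1.7613, 1.3797, 0.3390)
step 11: x0=(1.1777, 1.0949, -1.4560) x1=(1.0037, 1.8929, -1.0766) x2=(-0.9104, -1.2212, -1.4654) x3=(1.7440, 1.3827, 0.3431)
step 12: x0=(1.1717, 1.1109, -1.4387) x1=(0.9918, 1.9046, -1.0736) x2=(-0.9065, -1.2183, -1.4786) x3=(1.7267, 1.3858, 0.3471)
step 13: x0=(1.1657, 1.1274, -1.4212) x1=(0.9799, 1.9161, -1.0706) x2=(-0.9027, -1.2154, -1.4917) x3=(1.7092, 1.3889, 0.3509)
step 14: x0=(1.1595, 1.1441, -1.4034) x1=(0.9681, 1.9273, -1.0676) x2=(-0.8988, -1.2124, -1.5049) x3=(1.6917, 1.3920, 0.3546)
step 15: x0=(1.1533, 1.1613, -1.3854) x1=(0.9564, 1.9382, -1.0646) x2=(-0.8949, -1.2094, -1.5180) x3=(1.6742, 1.3952, 0.3581)
step 16: x0=(1.1470, 1.1788, -1.3671) x1=(0.9448, 1.9489, -1.0616) x2=(-0.8909, -1.2064, -1.5311) x3=(1.6565, 1.3983, 0.3614)
step 17: x0=(1.1406, 1.1967, -1.3486) x1=(0.9333, 1.9594, -1.0585) x2=(-0.8869, -1.2033, -1.5442) x3=(1.6388, 1.4015, 0.3647)
step 18: x0=(1.1341, 1.2150, -1.3298) x1=(0.9218, 1.9696, -1.0555) x2=(-0.8829, -1.2001, -1.5573) x3=(1.6210, 1.4047, 0.3677)
step 19: x0=(1.1274, 1.2338, -1.3108) x1=(0.9105, 1.9795, -1.0525) x2=(-0.8788, -1.1969, -1.5704) x3=(1.6032, 1.4080, 0.3706)
step 20: x0=(1.1207, 1.2530, -1.2916) x1=(0.8993, 1.9891, -1.0494) x2=(-0.8747, -1.1937, -1.5835) x3=(1.5853, 1.4112, 0.3734)
step 21: x0=(1.1138, 1.2726, -1.2721) x1=(0.8882, 1.9985, -1.0464) x2=(-0.8706, -1.1904, -1.5965) x3=(1.5673, 1.4145, 0.3760)
step 22: x0=(1.1069, 1.2927, -1.2523) x1=(0.8772, 2.0075, -1.0434) x2=(-0.8665, -1.1871, -1.6096) x3=(1.5492, 1.4178, 0.3784)
step 23: x0=(1.0997, 1.3133, -1.2324) x1=(0.8663, 2.0162, -1.0403) x2=(-0.8623, -1.1837, -1.6226) x3=(1.5311, 1.4211, 0.3807)
step 24: x0=(1.0924, 1.3343, -1.2122) x1=(0.8555, 2.0247, -1.0372) x2=(-0.8580, -1.1803, -1.6356) x3=(1.5129, 1.4245, 0.3828)
step 25: x0=(1.0850, 1.3559, -1.1917) x1=(0.8448, 2.0327, -1.0341) x2=(-0.8538, -1.1768, -1.6486) x3=(1.4946, 1.4279, 0.3848)
step 26: x0=(1.0773, 1.3781, -1.1710) x1=(0.8343, 2.0405, -1.0310) x2=(-0.8495, -1.1733, -1.6616) x3=(1.4763, 1.4313, 0.3865)
step 27: x0=(1.0695, 1.4007, -1.1501) x1=(0.8240, 2.0479, -1.0279) x2=(-0.8452, -1.1698, -1.6746) x3=(1.4579, 1.4348, 0.3882)
step 28: x0=(1.0615, 1.4240, -1.1290) x1=(0.8138, 2.0549, -1.0247) x2=(-0.8408, -1.1662, -1.6875) x3=(1.4394, 1.4383, 0.3896)
step 29: x0=(1.0532, 1.4479, -1.1076) x1=(0.8037, 2.0615, -1.0215) x2=(-0.8365, -1.1625, -1.7005) x3=(1.4209, 1.4418, 0.3909)
step 30: x0=(1.0447, 1.4725, -1.0861) x1=(0.7939, 2.0678, -1.0182) x2=(-0.8321, -1.1588, -1.7134) x3=(1.4023, 1.4454, 0.3920)
step 31: x0=(1.0358, 1.4977, -1.0643) x1=(0.7842, 2.0736, -1.0150) x2=(-0.8276, -1.1551, -1.7263) x3=(1.3836, 1.4490, 0.3929)
step 32: x0=(1.0267, 1.5237, -1.0424) x1=(0.7747, 2.0789, -1.0116) x2=(-0.8232, -1.1513, -1.7392) x3=(1.3648, 1.4526, 0.3936)
step 33: x0=(1.0173, 1.5504, -1.0202) x1=(0.7654, 2.0838, -1.0082) x2=(-0.8187, -1.1475, -1.7520) x3=(1.3460, 1.4563, 0.3942)
step 34: x0=(1.0075, 1.5779, -0.9979) x1=(0.7564, 2.0882, -1.0047) x2=(-0.8141, -1.1436, -1.7649) x3=(1.3271, 1.4600, 0.3945)
step 35: x0=(0.9972, 1.6063, -0.9755) x1=(0.7477, 2.0921, -1.0011) x2=(-0.8096, -1.1397, -1.7777) x3=(1.3082, 1.4638, 0.3947)
step 36: x0=(0.9865, 1.6357, -0.9531) x1=(0.7392, 2.0954, -0.9974) x2=(-0.8050, -1.1357, -1.7905) x3=(1.2892, 1.4676, 0.3947)
step 37: x0=(0.9752, 1.6660, -0.9305) x1=(0.7311, 2.0981, -0.9935) x2=(-0.8004, -1.1317, -1.8033) x3=(1.2701, 1.4714, 0.3944)
step 38: x0=(0.9634, 1.6974, -0.9080) x1=(0.7233, 2.1001, -0.9895) x2=(-0.7958, -1.1277, -1.8161) x3=(1.2509, 1.4753, 0.3940)
step 39: x0=(0.9508, 1.7300, -0.8856) x1=(0.7159, 2.1015, -0.9853) x2=(-0.7911, -1.1236, -1.8288) x3=(1.2317, 1.4793, 0.3934)
step 0 velocities: v0=(-0.3200, 0.7300, 0.8500) v1=(-0.7500, 0.8300, 0.1800) v2=(0.2000, 0.1400, -0.7800) v3=(-0.9700, 0.1700, 0.3300)
step 0: KE=2.7542, PE=-3.1877, E=-0.4334
step 39 velocities: v0=(-0.7622, 1.9542, 1.3135) v1=(-0.4196, 0.0579, 0.2588) v2=(0.2751, 0.2424, -0.7496) v3=(-1.1327, 0.2349, -0.0432)
step 39: KE=4.1340, PE=-4.5665, E=-0.4325

-0.4325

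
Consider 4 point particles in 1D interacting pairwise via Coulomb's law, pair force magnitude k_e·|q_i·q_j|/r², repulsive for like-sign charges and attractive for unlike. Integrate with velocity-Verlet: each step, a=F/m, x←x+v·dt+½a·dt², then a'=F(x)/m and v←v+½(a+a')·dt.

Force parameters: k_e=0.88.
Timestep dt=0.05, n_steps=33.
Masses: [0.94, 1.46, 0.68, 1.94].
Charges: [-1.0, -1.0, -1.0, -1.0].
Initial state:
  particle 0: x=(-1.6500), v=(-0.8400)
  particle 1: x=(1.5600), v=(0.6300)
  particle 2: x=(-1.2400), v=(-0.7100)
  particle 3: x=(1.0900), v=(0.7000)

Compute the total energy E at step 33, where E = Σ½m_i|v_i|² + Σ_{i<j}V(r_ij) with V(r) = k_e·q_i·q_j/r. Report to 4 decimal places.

step 0: x0=(-1.6500) x1=(1.5600) x2=(-1.2400) x3=(1.0900)
step 1: x0=(-1.6992) x1=(1.5951) x2=(-1.2664) x3=(1.1226)
step 2: x0=(-1.7615) x1=(1.6372) x2=(-1.2765) x3=(1.1505)
step 3: x0=(-1.8341) x1=(1.6861) x2=(-1.2737) x3=(1.1739)
step 4: x0=(-1.9147) x1=(1.7409) x2=(-1.2616) x3=(1.1933)
step 5: x0=(-2.0011) x1=(1.8011) x2=(-1.2427) x3=(1.2092)
step 6: x0=(-2.0921) x1=(1.8658) x2=(-1.2192) x3=(1.2222)
step 7: x0=(-2.1864) x1=(1.9344) x2=(-1.1922) x3=(1.2328)
step 8: x0=(-2.2835) x1=(2.0064) x2=(-1.1629) x3=(1.2413)
step 9: x0=(-2.3827) x1=(2.0811) x2=(-1.1319) x3=(1.2482)
step 10: x0=(-2.4838) x1=(2.1582) x2=(-1.0997) x3=(1.2537)
step 11: x0=(-2.5863) x1=(2.2374) x2=(-1.0667) x3=(1.2582)
step 12: x0=(-2.6901) x1=(2.3184) x2=(-1.0332) x3=(1.2617)
step 13: x0=(-2.7950) x1=(2.4009) x2=(-0.9994) x3=(1.2645)
step 14: x0=(-2.9008) x1=(2.4847) x2=(-0.9655) x3=(1.2667)
step 15: x0=(-3.0075) x1=(2.5698) x2=(-0.9317) x3=(1.2685)
step 16: x0=(-3.1150) x1=(2.6559) x2=(-0.8981) x3=(1.2699)
step 17: x0=(-3.2231) x1=(2.7429) x2=(-0.8647) x3=(1.2709)
step 18: x0=(-3.3318) x1=(2.8309) x2=(-0.8318) x3=(1.2718)
step 19: x0=(-3.4411) x1=(2.9195) x2=(-0.7992) x3=(1.2725)
step 20: x0=(-3.5508) x1=(3.0089) x2=(-0.7673) x3=(1.2731)
step 21: x0=(-3.6610) x1=(3.0989) x2=(-0.7358) x3=(1.2737)
step 22: x0=(-3.7717) x1=(3.1896) x2=(-0.7051) x3=(1.2742)
step 23: x0=(-3.8827) x1=(3.2807) x2=(-0.6750) x3=(1.2748)
step 24: x0=(-3.9941) x1=(3.3724) x2=(-0.6457) x3=(1.2754)
step 25: x0=(-4.1058) x1=(3.4645) x2=(-0.6171) x3=(1.2761)
step 26: x0=(-4.2178) x1=(3.5570) x2=(-0.5894) x3=(1.2770)
step 27: x0=(-4.3301) x1=(3.6500) x2=(-0.5626) x3=(1.2779)
step 28: x0=(-4.4427) x1=(3.7433) x2=(-0.5367) x3=(1.2791)
step 29: x0=(-4.5556) x1=(3.8370) x2=(-0.5117) x3=(1.2804)
step 30: x0=(-4.6687) x1=(3.9310) x2=(-0.4877) x3=(1.2820)
step 31: x0=(-4.7821) x1=(4.0253) x2=(-0.4647) x3=(1.2838)
step 32: x0=(-4.8956) x1=(4.1200) x2=(-0.4428) x3=(1.2858)
step 33: x0=(-5.0094) x1=(4.2149) x2=(-0.4219) x3=(1.2881)
step 0 velocities: v0=(-0.8400) v1=(0.6300) v2=(-0.7100) v3=(0.7000)
step 0: KE=1.2681, PE=5.3060, E=6.5740
step 33 velocities: v0=(-2.2773) v1=(1.9006) v2=(0.4063) v3=(0.0489)
step 33: KE=5.1330, PE=1.4320, E=6.5650

6.5650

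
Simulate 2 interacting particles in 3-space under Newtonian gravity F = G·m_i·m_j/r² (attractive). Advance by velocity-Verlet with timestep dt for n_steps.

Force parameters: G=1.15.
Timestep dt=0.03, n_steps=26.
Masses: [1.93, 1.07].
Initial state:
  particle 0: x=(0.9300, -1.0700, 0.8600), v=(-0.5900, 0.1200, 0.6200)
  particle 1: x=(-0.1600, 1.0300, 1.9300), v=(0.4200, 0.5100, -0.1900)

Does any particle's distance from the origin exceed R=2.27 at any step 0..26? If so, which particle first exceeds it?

no

step 0: x0=(0.9300, -1.0700, 0.8600) x1=(-0.1600, 1.0300, 1.9300)
step 1: x0=(0.9123, -1.0663, 0.8786) x1=(-0.1473, 1.0452, 1.9242)
step 2: x0=(0.8945, -1.0625, 0.8973) x1=(-0.1346, 1.0601, 1.9184)
step 3: x0=(0.8766, -1.0586, 0.9161) x1=(-0.1216, 1.0748, 1.9124)
step 4: x0=(0.8587, -1.0545, 0.9349) x1=(-0.1086, 1.0892, 1.9062)
step 5: x0=(0.8407, -1.0503, 0.9538) x1=(-0.0955, 1.1034, 1.9000)
step 6: x0=(0.8226, -1.0459, 0.9728) x1=(-0.0822, 1.1173, 1.8936)
step 7: x0=(0.8045, -1.0414, 0.9918) x1=(-0.0689, 1.1309, 1.8872)
step 8: x0=(0.7863, -1.0367, 1.0109) x1=(-0.0554, 1.1443, 1.8806)
step 9: x0=(0.7680, -1.0319, 1.0301) x1=(-0.0418, 1.1574, 1.8739)
step 10: x0=(0.7497, -1.0269, 1.0493) x1=(-0.0281, 1.1702, 1.8671)
step 11: x0=(0.7314, -1.0217, 1.0686) x1=(-0.0143, 1.1827, 1.8602)
step 12: x0=(0.7129, -1.0164, 1.0879) x1=(-0.0004, 1.1949, 1.8531)
step 13: x0=(0.6945, -1.0109, 1.1073) x1=(0.0136, 1.2068, 1.8460)
step 14: x0=(0.6759, -1.0053, 1.1267) x1=(0.0277, 1.2184, 1.8388)
step 15: x0=(0.6574, -0.9995, 1.1462) x1=(0.0419, 1.2297, 1.8315)
step 16: x0=(0.6387, -0.9935, 1.1658) x1=(0.0562, 1.2406, 1.8240)
step 17: x0=(0.6201, -0.9873, 1.1854) x1=(0.0705, 1.2513, 1.8165)
step 18: x0=(0.6013, -0.9809, 1.2051) x1=(0.0849, 1.2616, 1.8089)
step 19: x0=(0.5826, -0.9744, 1.2248) x1=(0.0994, 1.2716, 1.8012)
step 20: x0=(0.5638, -0.9676, 1.2445) x1=(0.1140, 1.2812, 1.7934)
step 21: x0=(0.5449, -0.9607, 1.2643) x1=(0.1287, 1.2905, 1.7855)
step 22: x0=(0.5261, -0.9536, 1.2842) x1=(0.1434, 1.2995, 1.7776)
step 23: x0=(0.5072, -0.9463, 1.3041) x1=(0.1582, 1.3081, 1.7696)
step 24: x0=(0.4882, -0.9388, 1.3240) x1=(0.1730, 1.3164, 1.7615)
step 25: x0=(0.4693, -0.9311, 1.3440) x1=(0.1879, 1.3242, 1.7533)
step 26: x0=(0.4503, -0.9232, 1.3640) x1=(0.2028, 1.3318, 1.7450)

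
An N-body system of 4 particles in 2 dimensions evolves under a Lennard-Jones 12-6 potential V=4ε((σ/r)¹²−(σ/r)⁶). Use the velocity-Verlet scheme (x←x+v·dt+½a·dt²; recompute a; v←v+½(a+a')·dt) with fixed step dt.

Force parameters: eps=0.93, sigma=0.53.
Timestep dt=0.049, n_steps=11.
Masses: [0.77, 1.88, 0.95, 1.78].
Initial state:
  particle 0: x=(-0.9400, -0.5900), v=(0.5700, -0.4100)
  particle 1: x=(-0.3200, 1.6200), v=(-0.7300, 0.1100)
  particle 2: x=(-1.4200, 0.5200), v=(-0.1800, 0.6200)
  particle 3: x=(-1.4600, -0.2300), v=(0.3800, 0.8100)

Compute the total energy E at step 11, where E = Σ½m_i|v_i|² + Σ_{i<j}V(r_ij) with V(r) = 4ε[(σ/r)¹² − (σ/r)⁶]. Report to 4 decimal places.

step 0: x0=(-0.9400, -0.5900) x1=(-0.3200, 1.6200) x2=(-1.4200, 0.5200) x3=(-1.4600, -0.2300)
step 1: x0=(-0.9170, -0.6066) x1=(-0.3558, 1.6254) x2=(-1.4289, 0.5468) x3=(-1.4392, -0.1899)
step 2: x0=(-0.9042, -0.6147) x1=(-0.3916, 1.6307) x2=(-1.4378, 0.5657) x3=(-1.4139, -0.1492)
step 3: x0=(-0.9006, -0.6145) x1=(-0.4274, 1.6360) x2=(-1.4463, 0.5757) x3=(-1.3849, -0.1074)
step 4: x0=(-0.9051, -0.6056) x1=(-0.4633, 1.6413) x2=(-1.4537, 0.5757) x3=(-1.3529, -0.0639)
step 5: x0=(-0.9170, -0.5876) x1=(-0.4992, 1.6466) x2=(-1.4593, 0.5652) x3=(-1.3186, -0.0187)
step 6: x0=(-0.9359, -0.5596) x1=(-0.5351, 1.6518) x2=(-1.4642, 0.5522) x3=(-1.2817, 0.0236)
step 7: x0=(-0.9614, -0.5204) x1=(-0.5711, 1.6569) x2=(-1.4797, 0.5700) x3=(-1.2362, 0.0446)
step 8: x0=(-0.9920, -0.4708) x1=(-0.6071, 1.6620) x2=(-1.4992, 0.5967) x3=(-1.1863, 0.0564)
step 9: x0=(-1.0104, -0.4542) x1=(-0.6432, 1.6670) x2=(-1.5141, 0.6158) x3=(-1.1440, 0.0866)
step 10: x0=(-1.0183, -0.4806) x1=(-0.6793, 1.6720) x2=(-1.5228, 0.6262) x3=(-1.1096, 0.1402)
step 11: x0=(-1.0280, -0.4957) x1=(-0.7155, 1.6768) x2=(-1.5249, 0.6288) x3=(-1.0779, 0.1931)
step 0 velocities: v0=(0.5700, -0.4100) v1=(-0.7300, 0.1100) v2=(-0.1800, 0.6200) v3=(0.3800, 0.8100)
step 0: KE=1.6125, PE=-1.2781, E=0.3344
step 11 velocities: v0=(-0.2080, -0.1806) v1=(-0.7388, 0.0981) v2=(0.0220, -0.0085) v3=(0.6180, 1.0587)
step 11: KE=1.8891, PE=-1.5226, E=0.3665

0.3665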